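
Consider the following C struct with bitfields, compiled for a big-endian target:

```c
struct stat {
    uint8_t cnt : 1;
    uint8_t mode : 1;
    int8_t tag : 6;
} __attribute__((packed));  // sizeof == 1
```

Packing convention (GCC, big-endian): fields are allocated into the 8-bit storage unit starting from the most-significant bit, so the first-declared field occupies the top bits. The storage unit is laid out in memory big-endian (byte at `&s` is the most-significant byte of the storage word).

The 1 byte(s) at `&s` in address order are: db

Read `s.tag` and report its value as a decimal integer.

27

[0]=0xdb (big-endian) → word 0xdb
cnt:1 @ bit 7 → (0xdb>>7)&0x1 = 0x1
mode:1 @ bit 6 → (0xdb>>6)&0x1 = 0x1
tag:6 @ bit 0 → (0xdb>>0)&0x3f = 0x1b  ←
tag signed 6b, MSB=0: value = 27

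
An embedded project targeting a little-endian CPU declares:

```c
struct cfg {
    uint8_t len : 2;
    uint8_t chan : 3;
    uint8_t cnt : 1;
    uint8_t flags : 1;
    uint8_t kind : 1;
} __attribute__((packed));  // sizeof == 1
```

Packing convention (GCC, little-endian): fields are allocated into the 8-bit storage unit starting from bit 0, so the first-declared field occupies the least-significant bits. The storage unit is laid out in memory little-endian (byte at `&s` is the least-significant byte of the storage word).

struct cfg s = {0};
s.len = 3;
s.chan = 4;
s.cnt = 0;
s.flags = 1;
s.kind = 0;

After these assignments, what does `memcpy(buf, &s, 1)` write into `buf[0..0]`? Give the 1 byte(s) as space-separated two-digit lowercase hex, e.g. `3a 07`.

53

len (2b) val=3 bits=0x3 at bit 0: 0x03
chan (3b) val=4 bits=0x4 at bit 2: 0x13
cnt (1b) val=0 bits=0x0 at bit 5: 0x13
flags (1b) val=1 bits=0x1 at bit 6: 0x53
kind (1b) val=0 bits=0x0 at bit 7: 0x53
word = 0x53 → little-endian bytes:
  [0]=0x53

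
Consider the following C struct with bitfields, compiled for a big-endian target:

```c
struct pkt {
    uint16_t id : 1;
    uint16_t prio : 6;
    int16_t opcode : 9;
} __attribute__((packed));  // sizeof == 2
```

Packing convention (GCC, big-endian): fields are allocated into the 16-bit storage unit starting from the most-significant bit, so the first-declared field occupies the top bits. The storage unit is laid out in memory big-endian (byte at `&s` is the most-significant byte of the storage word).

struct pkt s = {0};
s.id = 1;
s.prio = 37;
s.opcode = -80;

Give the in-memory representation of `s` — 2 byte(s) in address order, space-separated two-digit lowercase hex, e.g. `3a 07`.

id (1b) val=1 bits=0x1 at bit 15: 0x8000
prio (6b) val=37 bits=0x25 at bit 9: 0xca00
opcode (9b) val=-80 bits=0x1b0 at bit 0: 0xcbb0
word = 0xcbb0 → big-endian bytes:
  [0]=0xcb  [1]=0xb0

cb b0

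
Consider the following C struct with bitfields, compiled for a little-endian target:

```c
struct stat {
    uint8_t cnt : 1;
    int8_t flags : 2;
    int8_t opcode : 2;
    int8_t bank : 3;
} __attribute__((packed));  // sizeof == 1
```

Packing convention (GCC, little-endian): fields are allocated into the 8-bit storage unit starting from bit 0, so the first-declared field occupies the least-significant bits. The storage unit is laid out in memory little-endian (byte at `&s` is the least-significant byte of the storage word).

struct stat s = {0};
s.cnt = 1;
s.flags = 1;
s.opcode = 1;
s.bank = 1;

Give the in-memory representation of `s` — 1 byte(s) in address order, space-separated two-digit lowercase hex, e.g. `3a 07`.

2b

cnt (1b) val=1 bits=0x1 at bit 0: 0x01
flags (2b) val=1 bits=0x1 at bit 1: 0x03
opcode (2b) val=1 bits=0x1 at bit 3: 0x0b
bank (3b) val=1 bits=0x1 at bit 5: 0x2b
word = 0x2b → little-endian bytes:
  [0]=0x2b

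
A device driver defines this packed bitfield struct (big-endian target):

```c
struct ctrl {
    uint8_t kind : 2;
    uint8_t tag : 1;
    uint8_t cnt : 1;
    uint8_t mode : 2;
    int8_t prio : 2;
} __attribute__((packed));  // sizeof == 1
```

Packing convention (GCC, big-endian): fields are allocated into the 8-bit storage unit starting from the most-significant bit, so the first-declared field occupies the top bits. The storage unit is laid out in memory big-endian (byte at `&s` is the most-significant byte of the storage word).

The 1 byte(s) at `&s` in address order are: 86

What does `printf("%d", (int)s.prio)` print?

[0]=0x86 (big-endian) → word 0x86
kind [6+:2] = (word>>6) & 0x3 = 2
tag [5+:1] = (word>>5) & 0x1 = 0
cnt [4+:1] = (word>>4) & 0x1 = 0
mode [2+:2] = (word>>2) & 0x3 = 1
prio [0+:2] = (word>>0) & 0x3 = 2  ←
prio signed 2b, MSB=1: 2 - 4 = -2

-2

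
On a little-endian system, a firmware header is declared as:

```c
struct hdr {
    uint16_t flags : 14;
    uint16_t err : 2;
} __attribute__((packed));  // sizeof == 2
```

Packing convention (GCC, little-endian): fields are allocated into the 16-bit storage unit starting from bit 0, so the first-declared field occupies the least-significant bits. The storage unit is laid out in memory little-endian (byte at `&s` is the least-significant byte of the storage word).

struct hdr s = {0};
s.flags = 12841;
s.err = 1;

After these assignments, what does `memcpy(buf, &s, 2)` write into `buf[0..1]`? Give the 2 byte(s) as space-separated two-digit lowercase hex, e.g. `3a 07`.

[0+:14] flags=12841 & 0x3fff = 0x3229; word=0x3229
[14+:2] err=1 & 0x3 = 0x1; word=0x7229
word = 0x7229 → little-endian bytes:
  [0]=0x29  [1]=0x72

29 72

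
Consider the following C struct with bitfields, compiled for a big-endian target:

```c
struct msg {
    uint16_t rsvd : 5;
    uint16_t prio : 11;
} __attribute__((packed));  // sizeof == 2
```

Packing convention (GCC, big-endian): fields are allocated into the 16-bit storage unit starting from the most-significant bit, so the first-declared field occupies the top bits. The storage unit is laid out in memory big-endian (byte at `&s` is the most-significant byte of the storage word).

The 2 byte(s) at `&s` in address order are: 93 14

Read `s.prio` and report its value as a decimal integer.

788

[0]=0x93 [1]=0x14 (big-endian) → word 0x9314
rsvd [11+:5] = (word>>11) & 0x1f = 18
prio [0+:11] = (word>>0) & 0x7ff = 788  ←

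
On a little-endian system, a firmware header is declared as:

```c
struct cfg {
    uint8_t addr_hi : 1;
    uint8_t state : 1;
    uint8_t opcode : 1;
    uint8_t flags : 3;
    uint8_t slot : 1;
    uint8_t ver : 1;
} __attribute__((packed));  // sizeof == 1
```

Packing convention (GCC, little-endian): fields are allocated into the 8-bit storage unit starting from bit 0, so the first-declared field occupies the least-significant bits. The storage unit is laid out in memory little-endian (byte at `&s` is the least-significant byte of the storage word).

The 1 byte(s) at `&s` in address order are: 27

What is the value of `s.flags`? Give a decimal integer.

[0]=0x27 (little-endian) → word 0x27
addr_hi [0+:1] = (word>>0) & 0x1 = 1
state [1+:1] = (word>>1) & 0x1 = 1
opcode [2+:1] = (word>>2) & 0x1 = 1
flags [3+:3] = (word>>3) & 0x7 = 4  ←
slot [6+:1] = (word>>6) & 0x1 = 0
ver [7+:1] = (word>>7) & 0x1 = 0

4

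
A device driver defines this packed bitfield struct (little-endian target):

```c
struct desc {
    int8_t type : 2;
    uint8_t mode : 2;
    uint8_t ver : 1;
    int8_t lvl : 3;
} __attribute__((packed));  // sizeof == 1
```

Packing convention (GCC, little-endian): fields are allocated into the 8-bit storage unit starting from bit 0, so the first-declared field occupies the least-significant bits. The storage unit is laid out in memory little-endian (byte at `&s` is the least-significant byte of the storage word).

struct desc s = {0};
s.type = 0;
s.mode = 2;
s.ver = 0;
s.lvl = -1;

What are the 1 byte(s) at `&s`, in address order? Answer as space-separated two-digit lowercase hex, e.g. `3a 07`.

type:2 = 0 → 0x0 << 0 → word 0x00
mode:2 = 2 → 0x2 << 2 → word 0x08
ver:1 = 0 → 0x0 << 4 → word 0x08
lvl:3 = -1 → 0x7 << 5 → word 0xe8
word = 0xe8 → little-endian bytes:
  [0]=0xe8

e8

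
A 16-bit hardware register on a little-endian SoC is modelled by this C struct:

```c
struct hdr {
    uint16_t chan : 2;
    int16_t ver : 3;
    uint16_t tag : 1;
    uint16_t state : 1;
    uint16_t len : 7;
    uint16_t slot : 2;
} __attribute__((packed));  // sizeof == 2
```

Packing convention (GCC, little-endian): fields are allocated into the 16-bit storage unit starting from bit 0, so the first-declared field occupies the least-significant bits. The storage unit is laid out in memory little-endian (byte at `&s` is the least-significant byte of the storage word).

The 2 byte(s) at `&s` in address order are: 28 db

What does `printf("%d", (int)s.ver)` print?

[0]=0x28 [1]=0xdb (little-endian) → word 0xdb28
chan:2 @ bit 0 → (0xdb28>>0)&0x3 = 0x0
ver:3 @ bit 2 → (0xdb28>>2)&0x7 = 0x2  ←
tag:1 @ bit 5 → (0xdb28>>5)&0x1 = 0x1
state:1 @ bit 6 → (0xdb28>>6)&0x1 = 0x0
len:7 @ bit 7 → (0xdb28>>7)&0x7f = 0x36
slot:2 @ bit 14 → (0xdb28>>14)&0x3 = 0x3
ver signed 3b, MSB=0: value = 2

2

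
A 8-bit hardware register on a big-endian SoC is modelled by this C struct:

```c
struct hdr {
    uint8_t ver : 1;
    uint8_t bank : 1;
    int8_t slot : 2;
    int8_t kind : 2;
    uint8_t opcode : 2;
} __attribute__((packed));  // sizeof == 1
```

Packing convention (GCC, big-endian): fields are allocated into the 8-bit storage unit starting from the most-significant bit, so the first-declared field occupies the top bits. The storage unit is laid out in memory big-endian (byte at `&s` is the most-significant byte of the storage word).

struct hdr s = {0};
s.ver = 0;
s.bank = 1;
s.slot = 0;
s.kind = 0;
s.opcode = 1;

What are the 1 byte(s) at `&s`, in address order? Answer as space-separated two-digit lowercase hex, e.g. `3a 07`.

ver:1 = 0 → 0x0 << 7 → word 0x00
bank:1 = 1 → 0x1 << 6 → word 0x40
slot:2 = 0 → 0x0 << 4 → word 0x40
kind:2 = 0 → 0x0 << 2 → word 0x40
opcode:2 = 1 → 0x1 << 0 → word 0x41
word = 0x41 → big-endian bytes:
  [0]=0x41

41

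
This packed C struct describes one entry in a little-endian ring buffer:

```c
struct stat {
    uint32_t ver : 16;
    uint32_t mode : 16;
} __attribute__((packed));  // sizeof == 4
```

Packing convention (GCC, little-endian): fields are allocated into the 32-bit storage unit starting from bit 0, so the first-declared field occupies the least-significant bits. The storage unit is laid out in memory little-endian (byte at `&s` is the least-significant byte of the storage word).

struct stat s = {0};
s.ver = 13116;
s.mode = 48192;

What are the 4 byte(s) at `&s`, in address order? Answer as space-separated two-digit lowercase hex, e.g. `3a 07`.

3c 33 40 bc

[0+:16] ver=13116 & 0xffff = 0x333c; word=0x0000333c
[16+:16] mode=48192 & 0xffff = 0xbc40; word=0xbc40333c
word = 0xbc40333c → little-endian bytes:
  [0]=0x3c  [1]=0x33  [2]=0x40  [3]=0xbc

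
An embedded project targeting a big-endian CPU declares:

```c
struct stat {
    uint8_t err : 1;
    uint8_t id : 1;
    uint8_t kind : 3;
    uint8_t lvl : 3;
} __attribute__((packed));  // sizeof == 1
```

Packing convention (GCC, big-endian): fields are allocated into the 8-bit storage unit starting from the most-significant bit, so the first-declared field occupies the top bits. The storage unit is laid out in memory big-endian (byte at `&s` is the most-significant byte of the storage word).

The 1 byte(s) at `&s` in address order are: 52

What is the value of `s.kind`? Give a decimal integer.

2

[0]=0x52 (big-endian) → word 0x52
err:1 @ bit 7 → (0x52>>7)&0x1 = 0x0
id:1 @ bit 6 → (0x52>>6)&0x1 = 0x1
kind:3 @ bit 3 → (0x52>>3)&0x7 = 0x2  ←
lvl:3 @ bit 0 → (0x52>>0)&0x7 = 0x2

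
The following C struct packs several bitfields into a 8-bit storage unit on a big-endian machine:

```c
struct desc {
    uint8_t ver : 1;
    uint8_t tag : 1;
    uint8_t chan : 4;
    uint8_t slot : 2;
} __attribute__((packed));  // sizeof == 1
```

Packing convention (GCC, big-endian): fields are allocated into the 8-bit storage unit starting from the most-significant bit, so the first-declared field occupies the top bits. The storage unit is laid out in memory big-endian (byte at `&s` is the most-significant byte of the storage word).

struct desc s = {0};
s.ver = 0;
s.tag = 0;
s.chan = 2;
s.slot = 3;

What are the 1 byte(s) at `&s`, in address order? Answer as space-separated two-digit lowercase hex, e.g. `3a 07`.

ver (1b) val=0 bits=0x0 at bit 7: 0x00
tag (1b) val=0 bits=0x0 at bit 6: 0x00
chan (4b) val=2 bits=0x2 at bit 2: 0x08
slot (2b) val=3 bits=0x3 at bit 0: 0x0b
word = 0x0b → big-endian bytes:
  [0]=0x0b

0b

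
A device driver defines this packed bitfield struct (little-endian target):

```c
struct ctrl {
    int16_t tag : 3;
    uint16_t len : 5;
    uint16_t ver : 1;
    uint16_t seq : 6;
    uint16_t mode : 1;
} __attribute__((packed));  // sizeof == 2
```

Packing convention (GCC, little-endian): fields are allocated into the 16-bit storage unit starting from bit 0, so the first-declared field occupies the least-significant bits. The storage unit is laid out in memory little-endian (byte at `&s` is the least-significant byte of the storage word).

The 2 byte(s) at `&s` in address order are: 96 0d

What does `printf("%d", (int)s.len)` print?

18

[0]=0x96 [1]=0x0d (little-endian) → word 0x0d96
tag [0+:3] = (word>>0) & 0x7 = 6
len [3+:5] = (word>>3) & 0x1f = 18  ←
ver [8+:1] = (word>>8) & 0x1 = 1
seq [9+:6] = (word>>9) & 0x3f = 6
mode [15+:1] = (word>>15) & 0x1 = 0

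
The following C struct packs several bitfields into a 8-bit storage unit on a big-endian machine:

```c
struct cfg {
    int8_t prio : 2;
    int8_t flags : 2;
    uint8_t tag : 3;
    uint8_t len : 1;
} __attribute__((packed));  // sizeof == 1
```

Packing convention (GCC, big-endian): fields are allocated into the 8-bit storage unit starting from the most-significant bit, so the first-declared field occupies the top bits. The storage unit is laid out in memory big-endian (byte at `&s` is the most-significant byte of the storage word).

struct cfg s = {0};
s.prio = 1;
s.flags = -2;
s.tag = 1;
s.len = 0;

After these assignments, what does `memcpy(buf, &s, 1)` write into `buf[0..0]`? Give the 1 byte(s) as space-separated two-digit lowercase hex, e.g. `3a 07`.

prio:2 = 1 → 0x1 << 6 → word 0x40
flags:2 = -2 → 0x2 << 4 → word 0x60
tag:3 = 1 → 0x1 << 1 → word 0x62
len:1 = 0 → 0x0 << 0 → word 0x62
word = 0x62 → big-endian bytes:
  [0]=0x62

62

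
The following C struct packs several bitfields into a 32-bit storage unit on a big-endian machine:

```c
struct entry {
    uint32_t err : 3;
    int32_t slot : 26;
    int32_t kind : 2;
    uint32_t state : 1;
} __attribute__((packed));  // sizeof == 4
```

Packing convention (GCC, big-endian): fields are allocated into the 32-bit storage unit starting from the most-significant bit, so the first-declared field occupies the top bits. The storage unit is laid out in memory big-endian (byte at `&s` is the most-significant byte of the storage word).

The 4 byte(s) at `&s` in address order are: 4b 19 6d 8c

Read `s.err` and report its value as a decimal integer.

2

[0]=0x4b [1]=0x19 [2]=0x6d [3]=0x8c (big-endian) → word 0x4b196d8c
err:3 @ bit 29 → (0x4b196d8c>>29)&0x7 = 0x2  ←
slot:26 @ bit 3 → (0x4b196d8c>>3)&0x3ffffff = 0x1632db1
kind:2 @ bit 1 → (0x4b196d8c>>1)&0x3 = 0x2
state:1 @ bit 0 → (0x4b196d8c>>0)&0x1 = 0x0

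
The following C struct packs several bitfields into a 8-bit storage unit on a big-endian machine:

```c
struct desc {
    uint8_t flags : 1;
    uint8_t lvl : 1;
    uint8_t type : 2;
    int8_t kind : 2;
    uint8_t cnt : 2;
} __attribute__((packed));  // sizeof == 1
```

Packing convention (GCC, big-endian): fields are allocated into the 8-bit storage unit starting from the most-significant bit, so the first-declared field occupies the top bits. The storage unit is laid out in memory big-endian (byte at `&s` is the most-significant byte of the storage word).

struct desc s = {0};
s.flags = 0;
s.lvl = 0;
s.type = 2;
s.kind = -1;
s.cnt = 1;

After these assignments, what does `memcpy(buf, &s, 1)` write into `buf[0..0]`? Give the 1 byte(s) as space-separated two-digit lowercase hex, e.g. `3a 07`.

flags (1b) val=0 bits=0x0 at bit 7: 0x00
lvl (1b) val=0 bits=0x0 at bit 6: 0x00
type (2b) val=2 bits=0x2 at bit 4: 0x20
kind (2b) val=-1 bits=0x3 at bit 2: 0x2c
cnt (2b) val=1 bits=0x1 at bit 0: 0x2d
word = 0x2d → big-endian bytes:
  [0]=0x2d

2d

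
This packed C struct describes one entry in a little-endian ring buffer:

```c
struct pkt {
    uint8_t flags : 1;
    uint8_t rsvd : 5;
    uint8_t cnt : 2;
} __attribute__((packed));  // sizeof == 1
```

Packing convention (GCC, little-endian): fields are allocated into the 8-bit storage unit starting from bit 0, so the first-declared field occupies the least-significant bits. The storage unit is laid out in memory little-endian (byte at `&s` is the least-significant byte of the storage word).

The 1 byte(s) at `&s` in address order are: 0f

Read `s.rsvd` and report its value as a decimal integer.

[0]=0x0f (little-endian) → word 0x0f
flags:1 @ bit 0 → (0x0f>>0)&0x1 = 0x1
rsvd:5 @ bit 1 → (0x0f>>1)&0x1f = 0x7  ←
cnt:2 @ bit 6 → (0x0f>>6)&0x3 = 0x0

7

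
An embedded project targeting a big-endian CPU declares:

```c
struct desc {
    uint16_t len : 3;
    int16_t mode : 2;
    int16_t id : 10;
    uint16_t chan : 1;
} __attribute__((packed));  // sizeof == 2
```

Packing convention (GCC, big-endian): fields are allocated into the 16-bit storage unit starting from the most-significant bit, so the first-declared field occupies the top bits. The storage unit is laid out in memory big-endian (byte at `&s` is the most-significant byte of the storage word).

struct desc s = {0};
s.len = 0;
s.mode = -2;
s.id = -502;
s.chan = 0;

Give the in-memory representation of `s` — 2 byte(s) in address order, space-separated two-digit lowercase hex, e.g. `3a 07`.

14 14

len:3 = 0 → 0x0 << 13 → word 0x0000
mode:2 = -2 → 0x2 << 11 → word 0x1000
id:10 = -502 → 0x20a << 1 → word 0x1414
chan:1 = 0 → 0x0 << 0 → word 0x1414
word = 0x1414 → big-endian bytes:
  [0]=0x14  [1]=0x14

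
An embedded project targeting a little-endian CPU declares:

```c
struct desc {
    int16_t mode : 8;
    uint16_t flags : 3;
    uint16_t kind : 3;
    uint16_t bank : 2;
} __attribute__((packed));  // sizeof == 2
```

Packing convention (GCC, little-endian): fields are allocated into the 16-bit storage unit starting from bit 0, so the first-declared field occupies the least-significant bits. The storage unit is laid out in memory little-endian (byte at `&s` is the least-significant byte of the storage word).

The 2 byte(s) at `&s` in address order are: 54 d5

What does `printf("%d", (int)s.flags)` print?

[0]=0x54 [1]=0xd5 (little-endian) → word 0xd554
mode:8 @ bit 0 → (0xd554>>0)&0xff = 0x54
flags:3 @ bit 8 → (0xd554>>8)&0x7 = 0x5  ←
kind:3 @ bit 11 → (0xd554>>11)&0x7 = 0x2
bank:2 @ bit 14 → (0xd554>>14)&0x3 = 0x3

5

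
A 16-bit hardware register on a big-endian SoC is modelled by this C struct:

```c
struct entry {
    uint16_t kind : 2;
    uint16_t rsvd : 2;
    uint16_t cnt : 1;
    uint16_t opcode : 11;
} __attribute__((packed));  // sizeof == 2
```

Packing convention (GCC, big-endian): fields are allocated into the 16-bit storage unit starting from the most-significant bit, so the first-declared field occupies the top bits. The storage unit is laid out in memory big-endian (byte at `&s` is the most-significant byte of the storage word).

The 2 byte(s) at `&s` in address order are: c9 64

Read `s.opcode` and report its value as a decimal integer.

[0]=0xc9 [1]=0x64 (big-endian) → word 0xc964
kind [14+:2] = (word>>14) & 0x3 = 3
rsvd [12+:2] = (word>>12) & 0x3 = 0
cnt [11+:1] = (word>>11) & 0x1 = 1
opcode [0+:11] = (word>>0) & 0x7ff = 356  ←

356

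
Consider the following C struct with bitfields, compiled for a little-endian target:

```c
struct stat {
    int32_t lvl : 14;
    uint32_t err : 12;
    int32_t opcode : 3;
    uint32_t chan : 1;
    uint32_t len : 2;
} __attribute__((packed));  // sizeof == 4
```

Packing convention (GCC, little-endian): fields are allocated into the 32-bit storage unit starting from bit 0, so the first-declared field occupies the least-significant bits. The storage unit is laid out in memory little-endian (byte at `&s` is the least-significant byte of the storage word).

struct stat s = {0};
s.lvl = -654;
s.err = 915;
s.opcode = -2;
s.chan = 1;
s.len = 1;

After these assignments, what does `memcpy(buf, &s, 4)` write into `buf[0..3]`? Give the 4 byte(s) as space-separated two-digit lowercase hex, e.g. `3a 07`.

[0+:14] lvl=-654 & 0x3fff = 0x3d72; word=0x00003d72
[14+:12] err=915 & 0xfff = 0x393; word=0x00e4fd72
[26+:3] opcode=-2 & 0x7 = 0x6; word=0x18e4fd72
[29+:1] chan=1 & 0x1 = 0x1; word=0x38e4fd72
[30+:2] len=1 & 0x3 = 0x1; word=0x78e4fd72
word = 0x78e4fd72 → little-endian bytes:
  [0]=0x72  [1]=0xfd  [2]=0xe4  [3]=0x78

72 fd e4 78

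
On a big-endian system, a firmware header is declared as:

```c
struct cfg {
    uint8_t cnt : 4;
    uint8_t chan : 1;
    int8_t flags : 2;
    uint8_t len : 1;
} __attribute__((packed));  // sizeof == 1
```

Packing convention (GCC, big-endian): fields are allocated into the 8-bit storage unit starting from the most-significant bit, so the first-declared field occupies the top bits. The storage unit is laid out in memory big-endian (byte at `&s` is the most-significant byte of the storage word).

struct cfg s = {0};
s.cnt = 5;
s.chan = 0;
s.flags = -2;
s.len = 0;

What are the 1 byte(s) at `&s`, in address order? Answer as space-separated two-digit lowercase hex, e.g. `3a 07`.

54

[4+:4] cnt=5 & 0xf = 0x5; word=0x50
[3+:1] chan=0 & 0x1 = 0x0; word=0x50
[1+:2] flags=-2 & 0x3 = 0x2; word=0x54
[0+:1] len=0 & 0x1 = 0x0; word=0x54
word = 0x54 → big-endian bytes:
  [0]=0x54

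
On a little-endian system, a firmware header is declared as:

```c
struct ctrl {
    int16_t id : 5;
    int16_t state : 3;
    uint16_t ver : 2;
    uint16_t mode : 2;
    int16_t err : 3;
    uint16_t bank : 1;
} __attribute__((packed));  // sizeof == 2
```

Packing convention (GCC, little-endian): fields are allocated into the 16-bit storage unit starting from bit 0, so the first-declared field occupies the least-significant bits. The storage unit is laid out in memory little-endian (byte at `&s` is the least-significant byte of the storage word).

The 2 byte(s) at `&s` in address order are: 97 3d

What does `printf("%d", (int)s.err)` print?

[0]=0x97 [1]=0x3d (little-endian) → word 0x3d97
id [0+:5] = (word>>0) & 0x1f = 23
state [5+:3] = (word>>5) & 0x7 = 4
ver [8+:2] = (word>>8) & 0x3 = 1
mode [10+:2] = (word>>10) & 0x3 = 3
err [12+:3] = (word>>12) & 0x7 = 3  ←
bank [15+:1] = (word>>15) & 0x1 = 0
err signed 3b, MSB=0: value = 3

3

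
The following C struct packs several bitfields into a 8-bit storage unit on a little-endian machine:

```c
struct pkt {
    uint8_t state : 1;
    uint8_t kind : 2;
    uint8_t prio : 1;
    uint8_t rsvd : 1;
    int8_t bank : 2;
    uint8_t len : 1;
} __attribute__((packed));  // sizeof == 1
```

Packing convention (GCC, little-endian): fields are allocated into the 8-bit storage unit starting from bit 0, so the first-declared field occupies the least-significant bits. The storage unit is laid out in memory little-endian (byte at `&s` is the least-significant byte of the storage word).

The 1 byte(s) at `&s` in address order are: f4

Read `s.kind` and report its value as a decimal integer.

2

[0]=0xf4 (little-endian) → word 0xf4
state [0+:1] = (word>>0) & 0x1 = 0
kind [1+:2] = (word>>1) & 0x3 = 2  ←
prio [3+:1] = (word>>3) & 0x1 = 0
rsvd [4+:1] = (word>>4) & 0x1 = 1
bank [5+:2] = (word>>5) & 0x3 = 3
len [7+:1] = (word>>7) & 0x1 = 1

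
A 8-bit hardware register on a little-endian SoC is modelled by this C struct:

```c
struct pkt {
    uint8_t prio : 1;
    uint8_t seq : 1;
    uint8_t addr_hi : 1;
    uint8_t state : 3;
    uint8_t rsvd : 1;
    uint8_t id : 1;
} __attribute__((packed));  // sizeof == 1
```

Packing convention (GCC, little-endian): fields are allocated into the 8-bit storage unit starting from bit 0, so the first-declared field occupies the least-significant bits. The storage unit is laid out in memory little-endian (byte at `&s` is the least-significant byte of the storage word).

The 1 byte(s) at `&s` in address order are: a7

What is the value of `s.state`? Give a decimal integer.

4

[0]=0xa7 (little-endian) → word 0xa7
prio [0+:1] = (word>>0) & 0x1 = 1
seq [1+:1] = (word>>1) & 0x1 = 1
addr_hi [2+:1] = (word>>2) & 0x1 = 1
state [3+:3] = (word>>3) & 0x7 = 4  ←
rsvd [6+:1] = (word>>6) & 0x1 = 0
id [7+:1] = (word>>7) & 0x1 = 1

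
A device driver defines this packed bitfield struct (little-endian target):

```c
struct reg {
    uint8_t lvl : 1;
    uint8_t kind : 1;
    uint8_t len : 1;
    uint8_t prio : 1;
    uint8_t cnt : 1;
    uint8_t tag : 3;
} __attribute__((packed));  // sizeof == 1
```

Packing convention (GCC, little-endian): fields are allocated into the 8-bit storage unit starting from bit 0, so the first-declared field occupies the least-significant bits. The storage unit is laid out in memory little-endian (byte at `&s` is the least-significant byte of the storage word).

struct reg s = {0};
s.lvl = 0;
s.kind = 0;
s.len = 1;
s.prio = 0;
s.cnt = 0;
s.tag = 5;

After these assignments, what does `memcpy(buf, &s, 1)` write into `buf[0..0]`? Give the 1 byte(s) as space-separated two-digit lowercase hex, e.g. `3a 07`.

lvl (1b) val=0 bits=0x0 at bit 0: 0x00
kind (1b) val=0 bits=0x0 at bit 1: 0x00
len (1b) val=1 bits=0x1 at bit 2: 0x04
prio (1b) val=0 bits=0x0 at bit 3: 0x04
cnt (1b) val=0 bits=0x0 at bit 4: 0x04
tag (3b) val=5 bits=0x5 at bit 5: 0xa4
word = 0xa4 → little-endian bytes:
  [0]=0xa4

a4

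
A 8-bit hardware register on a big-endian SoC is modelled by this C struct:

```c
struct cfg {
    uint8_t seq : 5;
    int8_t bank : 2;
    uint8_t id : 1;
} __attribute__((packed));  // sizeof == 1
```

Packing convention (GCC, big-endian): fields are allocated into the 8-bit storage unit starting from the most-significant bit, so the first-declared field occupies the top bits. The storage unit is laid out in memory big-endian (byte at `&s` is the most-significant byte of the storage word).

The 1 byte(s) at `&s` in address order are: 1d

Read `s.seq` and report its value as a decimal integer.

3

[0]=0x1d (big-endian) → word 0x1d
seq [3+:5] = (word>>3) & 0x1f = 3  ←
bank [1+:2] = (word>>1) & 0x3 = 2
id [0+:1] = (word>>0) & 0x1 = 1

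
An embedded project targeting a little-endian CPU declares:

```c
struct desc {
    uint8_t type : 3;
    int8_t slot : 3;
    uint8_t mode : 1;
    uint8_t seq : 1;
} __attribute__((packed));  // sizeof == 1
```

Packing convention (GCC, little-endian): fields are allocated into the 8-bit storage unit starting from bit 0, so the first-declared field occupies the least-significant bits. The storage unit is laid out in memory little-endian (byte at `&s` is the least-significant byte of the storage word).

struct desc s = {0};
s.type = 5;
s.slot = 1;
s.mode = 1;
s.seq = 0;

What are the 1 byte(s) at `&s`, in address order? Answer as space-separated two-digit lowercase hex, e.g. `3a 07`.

4d

[0+:3] type=5 & 0x7 = 0x5; word=0x05
[3+:3] slot=1 & 0x7 = 0x1; word=0x0d
[6+:1] mode=1 & 0x1 = 0x1; word=0x4d
[7+:1] seq=0 & 0x1 = 0x0; word=0x4d
word = 0x4d → little-endian bytes:
  [0]=0x4d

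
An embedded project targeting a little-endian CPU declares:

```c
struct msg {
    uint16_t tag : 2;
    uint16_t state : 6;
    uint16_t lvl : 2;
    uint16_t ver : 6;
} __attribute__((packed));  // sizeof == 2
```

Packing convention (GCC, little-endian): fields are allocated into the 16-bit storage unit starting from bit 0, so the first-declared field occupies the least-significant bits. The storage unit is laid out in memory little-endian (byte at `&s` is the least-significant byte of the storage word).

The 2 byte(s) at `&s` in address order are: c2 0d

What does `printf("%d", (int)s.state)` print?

48

[0]=0xc2 [1]=0x0d (little-endian) → word 0x0dc2
tag [0+:2] = (word>>0) & 0x3 = 2
state [2+:6] = (word>>2) & 0x3f = 48  ←
lvl [8+:2] = (word>>8) & 0x3 = 1
ver [10+:6] = (word>>10) & 0x3f = 3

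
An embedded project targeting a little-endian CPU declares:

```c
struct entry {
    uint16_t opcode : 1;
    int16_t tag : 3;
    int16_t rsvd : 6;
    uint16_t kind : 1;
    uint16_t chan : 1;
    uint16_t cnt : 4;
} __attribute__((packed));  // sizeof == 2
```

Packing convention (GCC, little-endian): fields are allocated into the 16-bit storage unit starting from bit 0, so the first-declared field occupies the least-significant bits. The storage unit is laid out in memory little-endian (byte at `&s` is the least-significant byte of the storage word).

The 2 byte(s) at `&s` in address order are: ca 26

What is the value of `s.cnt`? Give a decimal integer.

[0]=0xca [1]=0x26 (little-endian) → word 0x26ca
opcode:1 @ bit 0 → (0x26ca>>0)&0x1 = 0x0
tag:3 @ bit 1 → (0x26ca>>1)&0x7 = 0x5
rsvd:6 @ bit 4 → (0x26ca>>4)&0x3f = 0x2c
kind:1 @ bit 10 → (0x26ca>>10)&0x1 = 0x1
chan:1 @ bit 11 → (0x26ca>>11)&0x1 = 0x0
cnt:4 @ bit 12 → (0x26ca>>12)&0xf = 0x2  ←

2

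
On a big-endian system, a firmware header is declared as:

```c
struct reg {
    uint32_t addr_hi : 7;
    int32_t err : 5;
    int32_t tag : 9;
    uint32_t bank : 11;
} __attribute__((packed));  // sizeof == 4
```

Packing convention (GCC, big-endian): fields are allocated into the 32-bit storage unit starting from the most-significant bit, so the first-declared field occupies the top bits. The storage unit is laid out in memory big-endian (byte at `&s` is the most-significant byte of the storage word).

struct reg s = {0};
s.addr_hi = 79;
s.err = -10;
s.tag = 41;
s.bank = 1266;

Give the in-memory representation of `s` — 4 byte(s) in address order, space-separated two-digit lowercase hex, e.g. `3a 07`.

9f 61 4c f2

[25+:7] addr_hi=79 & 0x7f = 0x4f; word=0x9e000000
[20+:5] err=-10 & 0x1f = 0x16; word=0x9f600000
[11+:9] tag=41 & 0x1ff = 0x29; word=0x9f614800
[0+:11] bank=1266 & 0x7ff = 0x4f2; word=0x9f614cf2
word = 0x9f614cf2 → big-endian bytes:
  [0]=0x9f  [1]=0x61  [2]=0x4c  [3]=0xf2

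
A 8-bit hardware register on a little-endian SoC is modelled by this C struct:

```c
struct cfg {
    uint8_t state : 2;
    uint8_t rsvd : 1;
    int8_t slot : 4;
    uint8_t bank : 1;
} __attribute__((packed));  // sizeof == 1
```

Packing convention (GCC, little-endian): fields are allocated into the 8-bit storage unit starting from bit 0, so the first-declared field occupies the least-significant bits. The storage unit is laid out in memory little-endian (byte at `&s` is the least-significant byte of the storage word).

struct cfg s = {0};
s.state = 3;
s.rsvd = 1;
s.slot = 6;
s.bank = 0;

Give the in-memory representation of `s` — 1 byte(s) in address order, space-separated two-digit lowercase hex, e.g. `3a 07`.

state (2b) val=3 bits=0x3 at bit 0: 0x03
rsvd (1b) val=1 bits=0x1 at bit 2: 0x07
slot (4b) val=6 bits=0x6 at bit 3: 0x37
bank (1b) val=0 bits=0x0 at bit 7: 0x37
word = 0x37 → little-endian bytes:
  [0]=0x37

37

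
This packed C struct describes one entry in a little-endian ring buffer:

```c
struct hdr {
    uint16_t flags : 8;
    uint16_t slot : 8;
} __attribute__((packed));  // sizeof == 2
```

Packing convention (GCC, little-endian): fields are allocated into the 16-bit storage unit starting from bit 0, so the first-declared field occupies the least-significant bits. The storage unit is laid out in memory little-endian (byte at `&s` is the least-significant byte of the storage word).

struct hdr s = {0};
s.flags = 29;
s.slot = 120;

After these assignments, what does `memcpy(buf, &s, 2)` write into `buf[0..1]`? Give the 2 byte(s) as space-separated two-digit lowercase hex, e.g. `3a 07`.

1d 78

flags (8b) val=29 bits=0x1d at bit 0: 0x001d
slot (8b) val=120 bits=0x78 at bit 8: 0x781d
word = 0x781d → little-endian bytes:
  [0]=0x1d  [1]=0x78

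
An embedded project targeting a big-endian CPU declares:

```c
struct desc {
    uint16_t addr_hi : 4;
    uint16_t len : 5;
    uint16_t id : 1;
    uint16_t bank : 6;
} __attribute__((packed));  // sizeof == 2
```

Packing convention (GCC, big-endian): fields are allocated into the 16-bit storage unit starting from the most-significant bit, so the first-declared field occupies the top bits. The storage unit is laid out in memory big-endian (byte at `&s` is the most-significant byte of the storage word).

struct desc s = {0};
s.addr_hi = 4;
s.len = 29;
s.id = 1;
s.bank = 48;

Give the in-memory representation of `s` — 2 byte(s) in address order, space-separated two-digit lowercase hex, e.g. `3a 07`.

addr_hi:4 = 4 → 0x4 << 12 → word 0x4000
len:5 = 29 → 0x1d << 7 → word 0x4e80
id:1 = 1 → 0x1 << 6 → word 0x4ec0
bank:6 = 48 → 0x30 << 0 → word 0x4ef0
word = 0x4ef0 → big-endian bytes:
  [0]=0x4e  [1]=0xf0

4e f0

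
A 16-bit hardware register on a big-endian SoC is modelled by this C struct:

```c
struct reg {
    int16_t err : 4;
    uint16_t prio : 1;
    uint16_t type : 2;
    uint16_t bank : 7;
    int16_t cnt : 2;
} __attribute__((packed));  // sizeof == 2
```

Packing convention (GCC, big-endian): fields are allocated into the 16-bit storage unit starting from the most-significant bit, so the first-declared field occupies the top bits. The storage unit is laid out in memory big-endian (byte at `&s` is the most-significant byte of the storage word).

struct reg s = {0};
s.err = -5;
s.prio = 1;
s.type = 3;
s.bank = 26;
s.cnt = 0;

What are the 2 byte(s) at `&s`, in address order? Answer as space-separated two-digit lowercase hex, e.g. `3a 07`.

[12+:4] err=-5 & 0xf = 0xb; word=0xb000
[11+:1] prio=1 & 0x1 = 0x1; word=0xb800
[9+:2] type=3 & 0x3 = 0x3; word=0xbe00
[2+:7] bank=26 & 0x7f = 0x1a; word=0xbe68
[0+:2] cnt=0 & 0x3 = 0x0; word=0xbe68
word = 0xbe68 → big-endian bytes:
  [0]=0xbe  [1]=0x68

be 68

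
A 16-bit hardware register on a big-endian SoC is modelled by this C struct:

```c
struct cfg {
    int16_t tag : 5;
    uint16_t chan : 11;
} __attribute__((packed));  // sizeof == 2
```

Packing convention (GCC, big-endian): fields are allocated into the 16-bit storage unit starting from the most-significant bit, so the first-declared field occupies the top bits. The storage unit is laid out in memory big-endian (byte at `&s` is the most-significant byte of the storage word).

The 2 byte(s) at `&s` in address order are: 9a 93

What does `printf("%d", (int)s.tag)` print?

-13

[0]=0x9a [1]=0x93 (big-endian) → word 0x9a93
tag [11+:5] = (word>>11) & 0x1f = 19  ←
chan [0+:11] = (word>>0) & 0x7ff = 659
tag signed 5b, MSB=1: 19 - 32 = -13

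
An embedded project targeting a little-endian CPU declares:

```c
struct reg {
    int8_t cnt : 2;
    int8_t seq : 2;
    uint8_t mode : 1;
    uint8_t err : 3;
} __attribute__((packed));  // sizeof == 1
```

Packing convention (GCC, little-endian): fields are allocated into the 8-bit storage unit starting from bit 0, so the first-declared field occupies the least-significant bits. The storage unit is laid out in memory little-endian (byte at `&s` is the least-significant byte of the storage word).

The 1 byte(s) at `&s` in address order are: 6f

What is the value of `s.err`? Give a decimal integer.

3

[0]=0x6f (little-endian) → word 0x6f
cnt:2 @ bit 0 → (0x6f>>0)&0x3 = 0x3
seq:2 @ bit 2 → (0x6f>>2)&0x3 = 0x3
mode:1 @ bit 4 → (0x6f>>4)&0x1 = 0x0
err:3 @ bit 5 → (0x6f>>5)&0x7 = 0x3  ←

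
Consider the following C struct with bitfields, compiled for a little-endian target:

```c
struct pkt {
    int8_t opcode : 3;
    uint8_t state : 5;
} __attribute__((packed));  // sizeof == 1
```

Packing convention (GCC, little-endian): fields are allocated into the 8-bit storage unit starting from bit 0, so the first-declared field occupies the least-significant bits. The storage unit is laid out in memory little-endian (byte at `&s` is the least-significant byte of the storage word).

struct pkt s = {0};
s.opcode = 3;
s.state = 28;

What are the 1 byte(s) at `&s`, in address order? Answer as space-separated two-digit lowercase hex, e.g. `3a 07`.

opcode:3 = 3 → 0x3 << 0 → word 0x03
state:5 = 28 → 0x1c << 3 → word 0xe3
word = 0xe3 → little-endian bytes:
  [0]=0xe3

e3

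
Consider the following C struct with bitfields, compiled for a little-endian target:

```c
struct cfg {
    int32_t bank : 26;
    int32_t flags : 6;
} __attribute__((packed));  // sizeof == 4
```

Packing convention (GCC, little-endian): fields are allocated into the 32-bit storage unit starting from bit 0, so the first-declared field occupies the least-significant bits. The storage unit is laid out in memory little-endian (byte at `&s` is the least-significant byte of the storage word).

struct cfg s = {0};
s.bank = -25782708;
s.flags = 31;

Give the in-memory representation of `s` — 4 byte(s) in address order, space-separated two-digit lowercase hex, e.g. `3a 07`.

4c 96 76 7e

[0+:26] bank=-25782708 & 0x3ffffff = 0x276964c; word=0x0276964c
[26+:6] flags=31 & 0x3f = 0x1f; word=0x7e76964c
word = 0x7e76964c → little-endian bytes:
  [0]=0x4c  [1]=0x96  [2]=0x76  [3]=0x7e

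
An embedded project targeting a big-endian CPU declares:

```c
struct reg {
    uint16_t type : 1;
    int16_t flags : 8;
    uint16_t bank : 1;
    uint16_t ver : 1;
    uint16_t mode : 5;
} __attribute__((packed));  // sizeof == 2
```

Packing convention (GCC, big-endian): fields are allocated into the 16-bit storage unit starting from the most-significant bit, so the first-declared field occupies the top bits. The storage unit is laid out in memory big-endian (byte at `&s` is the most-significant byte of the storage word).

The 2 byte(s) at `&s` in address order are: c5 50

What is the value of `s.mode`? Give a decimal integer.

[0]=0xc5 [1]=0x50 (big-endian) → word 0xc550
type:1 @ bit 15 → (0xc550>>15)&0x1 = 0x1
flags:8 @ bit 7 → (0xc550>>7)&0xff = 0x8a
bank:1 @ bit 6 → (0xc550>>6)&0x1 = 0x1
ver:1 @ bit 5 → (0xc550>>5)&0x1 = 0x0
mode:5 @ bit 0 → (0xc550>>0)&0x1f = 0x10  ←

16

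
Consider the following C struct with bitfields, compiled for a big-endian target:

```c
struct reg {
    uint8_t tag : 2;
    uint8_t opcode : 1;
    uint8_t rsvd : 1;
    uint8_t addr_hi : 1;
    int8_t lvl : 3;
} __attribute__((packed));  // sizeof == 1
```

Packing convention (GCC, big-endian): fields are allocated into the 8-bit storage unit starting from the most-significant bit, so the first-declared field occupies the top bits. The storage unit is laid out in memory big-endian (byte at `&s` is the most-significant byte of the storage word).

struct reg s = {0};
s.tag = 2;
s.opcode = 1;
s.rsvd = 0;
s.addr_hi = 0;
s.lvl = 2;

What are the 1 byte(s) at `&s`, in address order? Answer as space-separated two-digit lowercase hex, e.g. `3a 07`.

a2

[6+:2] tag=2 & 0x3 = 0x2; word=0x80
[5+:1] opcode=1 & 0x1 = 0x1; word=0xa0
[4+:1] rsvd=0 & 0x1 = 0x0; word=0xa0
[3+:1] addr_hi=0 & 0x1 = 0x0; word=0xa0
[0+:3] lvl=2 & 0x7 = 0x2; word=0xa2
word = 0xa2 → big-endian bytes:
  [0]=0xa2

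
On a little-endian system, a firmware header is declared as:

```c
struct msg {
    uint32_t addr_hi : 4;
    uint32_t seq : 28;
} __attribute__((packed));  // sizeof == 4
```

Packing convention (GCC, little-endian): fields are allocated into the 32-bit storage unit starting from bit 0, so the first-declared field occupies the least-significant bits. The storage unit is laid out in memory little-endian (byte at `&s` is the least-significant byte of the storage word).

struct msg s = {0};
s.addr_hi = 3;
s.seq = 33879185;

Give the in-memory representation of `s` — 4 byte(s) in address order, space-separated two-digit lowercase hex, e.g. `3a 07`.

addr_hi (4b) val=3 bits=0x3 at bit 0: 0x00000003
seq (28b) val=33879185 bits=0x204f491 at bit 4: 0x204f4913
word = 0x204f4913 → little-endian bytes:
  [0]=0x13  [1]=0x49  [2]=0x4f  [3]=0x20

13 49 4f 20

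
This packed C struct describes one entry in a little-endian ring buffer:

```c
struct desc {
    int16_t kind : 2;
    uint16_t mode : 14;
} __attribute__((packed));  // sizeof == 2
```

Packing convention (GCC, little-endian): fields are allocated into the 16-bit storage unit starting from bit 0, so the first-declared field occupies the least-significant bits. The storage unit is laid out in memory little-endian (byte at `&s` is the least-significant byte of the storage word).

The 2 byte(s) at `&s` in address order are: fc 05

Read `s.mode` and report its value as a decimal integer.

[0]=0xfc [1]=0x05 (little-endian) → word 0x05fc
kind:2 @ bit 0 → (0x05fc>>0)&0x3 = 0x0
mode:14 @ bit 2 → (0x05fc>>2)&0x3fff = 0x17f  ←

383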